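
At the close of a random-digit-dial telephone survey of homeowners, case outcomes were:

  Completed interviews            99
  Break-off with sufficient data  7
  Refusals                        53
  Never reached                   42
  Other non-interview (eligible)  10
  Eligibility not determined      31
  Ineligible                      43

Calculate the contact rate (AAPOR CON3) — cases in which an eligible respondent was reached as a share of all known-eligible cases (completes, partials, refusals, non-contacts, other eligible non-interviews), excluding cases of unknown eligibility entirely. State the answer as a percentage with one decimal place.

Num = 99 + 7 + 53 + 10 = 169
Denom = 99 + 7 + 53 + 42 + 10 = 211
CON3 = 169 / 211 = 0.8009

80.1%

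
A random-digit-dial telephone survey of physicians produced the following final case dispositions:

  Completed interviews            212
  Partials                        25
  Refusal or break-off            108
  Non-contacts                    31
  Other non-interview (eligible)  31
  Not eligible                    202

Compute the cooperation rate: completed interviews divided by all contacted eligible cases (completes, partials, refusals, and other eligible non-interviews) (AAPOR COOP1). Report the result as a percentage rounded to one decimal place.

56.4%

Numerator = 212
Denom = 212 + 25 + 108 + 31 = 376
COOP1 = 212 / 376 = 0.5638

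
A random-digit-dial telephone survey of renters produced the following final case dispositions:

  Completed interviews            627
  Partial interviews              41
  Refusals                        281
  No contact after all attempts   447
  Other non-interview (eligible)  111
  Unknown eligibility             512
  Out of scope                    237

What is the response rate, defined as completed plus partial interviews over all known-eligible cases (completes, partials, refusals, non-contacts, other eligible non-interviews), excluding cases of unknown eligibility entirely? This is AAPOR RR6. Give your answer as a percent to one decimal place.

Top: 627 + 41 = 668
Denom: 627 + 41 + 281 + 447 + 111 = 1507
RR6 = 668 / 1507 = 0.4433

44.3%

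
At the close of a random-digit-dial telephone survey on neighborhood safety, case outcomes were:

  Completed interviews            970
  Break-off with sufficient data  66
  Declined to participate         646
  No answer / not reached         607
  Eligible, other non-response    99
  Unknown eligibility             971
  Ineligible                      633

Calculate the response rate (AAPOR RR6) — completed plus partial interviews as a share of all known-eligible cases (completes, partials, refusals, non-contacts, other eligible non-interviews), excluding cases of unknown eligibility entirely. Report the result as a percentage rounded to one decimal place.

43.4%

Num = 970 + 66 = 1036
Denominator = 970 + 66 + 646 + 607 + 99 = 2388
RR6 = 1036 / 2388 = 0.4338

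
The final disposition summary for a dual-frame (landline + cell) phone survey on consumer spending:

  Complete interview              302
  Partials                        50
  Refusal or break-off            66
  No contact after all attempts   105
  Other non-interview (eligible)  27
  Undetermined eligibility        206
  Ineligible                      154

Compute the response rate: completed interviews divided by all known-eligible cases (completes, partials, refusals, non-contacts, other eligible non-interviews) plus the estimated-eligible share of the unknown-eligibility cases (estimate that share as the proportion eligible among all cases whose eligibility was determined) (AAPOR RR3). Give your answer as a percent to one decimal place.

Num: 302
Determined eligible: 302 + 50 + 66 + 105 + 27 = 550
e = 550 / (550 + 154) = 550 / 704 = 0.7812
Estimated eligible among unknowns: 0.7812 × 206 = 160.93
Denominator: 550 + 160.93 = 710.93
RR3 = 302 / 710.93 = 0.4248

42.5%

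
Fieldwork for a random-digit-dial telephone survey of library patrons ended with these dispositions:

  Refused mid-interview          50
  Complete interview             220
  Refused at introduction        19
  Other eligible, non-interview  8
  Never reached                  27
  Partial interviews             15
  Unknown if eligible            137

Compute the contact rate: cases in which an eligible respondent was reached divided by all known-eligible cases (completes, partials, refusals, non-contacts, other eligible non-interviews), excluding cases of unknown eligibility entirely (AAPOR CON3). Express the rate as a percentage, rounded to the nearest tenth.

Refused = 19 + 50 = 69
Num = 220 + 15 + 69 + 8 = 312
Base = 220 + 15 + 69 + 27 + 8 = 339
CON3 = 312 / 339 = 0.9204

92.0%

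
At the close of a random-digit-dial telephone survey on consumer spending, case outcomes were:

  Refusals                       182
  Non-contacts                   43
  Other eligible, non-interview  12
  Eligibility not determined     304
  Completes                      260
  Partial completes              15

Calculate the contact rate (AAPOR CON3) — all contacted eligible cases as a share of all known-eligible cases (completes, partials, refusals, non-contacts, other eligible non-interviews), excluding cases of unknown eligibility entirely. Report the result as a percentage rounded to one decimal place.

91.6%

Top → 260 + 15 + 182 + 12 = 469
Denom → 260 + 15 + 182 + 43 + 12 = 512
CON3 = 469 / 512 = 0.9160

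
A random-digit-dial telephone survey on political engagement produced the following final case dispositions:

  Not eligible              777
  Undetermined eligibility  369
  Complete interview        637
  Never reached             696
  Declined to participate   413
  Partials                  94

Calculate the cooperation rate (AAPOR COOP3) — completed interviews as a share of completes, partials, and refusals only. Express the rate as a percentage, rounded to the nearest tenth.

Num: 637
Denom: 637 + 94 + 413 = 1144
COOP3 = 637 / 1144 = 0.5568

55.7%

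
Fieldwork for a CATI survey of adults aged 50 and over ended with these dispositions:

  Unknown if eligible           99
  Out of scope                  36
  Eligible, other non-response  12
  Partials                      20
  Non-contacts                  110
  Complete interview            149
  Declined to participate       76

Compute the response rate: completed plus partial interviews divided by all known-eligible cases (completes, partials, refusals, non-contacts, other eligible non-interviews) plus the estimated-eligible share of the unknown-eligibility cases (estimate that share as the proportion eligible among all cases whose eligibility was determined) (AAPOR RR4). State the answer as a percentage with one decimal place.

37.0%

Top → 149 + 20 = 169
Eligible (known) → 149 + 20 + 76 + 110 + 12 = 367
e = 367 / (367 + 36) = 367 / 403 = 0.9107
Eligible share of unknowns → 0.9107 × 99 = 90.16
Denominator → 367 + 90.16 = 457.16
RR4 = 169 / 457.16 = 0.3697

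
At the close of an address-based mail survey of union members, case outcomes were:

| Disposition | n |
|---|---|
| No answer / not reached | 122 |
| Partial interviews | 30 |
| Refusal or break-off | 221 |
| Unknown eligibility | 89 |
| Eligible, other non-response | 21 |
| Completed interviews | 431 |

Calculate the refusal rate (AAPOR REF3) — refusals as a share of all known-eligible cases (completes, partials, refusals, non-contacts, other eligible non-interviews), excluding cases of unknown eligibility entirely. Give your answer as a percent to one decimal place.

Numerator → 221
Base → 431 + 30 + 221 + 122 + 21 = 825
REF3 = 221 / 825 = 0.2679

26.8%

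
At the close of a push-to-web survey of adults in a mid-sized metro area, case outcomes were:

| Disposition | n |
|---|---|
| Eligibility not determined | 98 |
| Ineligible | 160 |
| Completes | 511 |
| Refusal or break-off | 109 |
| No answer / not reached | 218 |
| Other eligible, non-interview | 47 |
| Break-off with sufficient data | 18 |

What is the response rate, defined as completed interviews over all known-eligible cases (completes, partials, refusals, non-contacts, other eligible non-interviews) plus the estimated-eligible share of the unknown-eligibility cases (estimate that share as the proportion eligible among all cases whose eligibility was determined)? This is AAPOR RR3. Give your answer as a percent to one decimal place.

Top → 511
Eligible (known) → 511 + 18 + 109 + 218 + 47 = 903
e = 903 / (903 + 160) = 903 / 1063 = 0.8495
Estimated eligible among unknowns → 0.8495 × 98 = 83.25
Denom → 903 + 83.25 = 986.25
RR3 = 511 / 986.25 = 0.5181

51.8%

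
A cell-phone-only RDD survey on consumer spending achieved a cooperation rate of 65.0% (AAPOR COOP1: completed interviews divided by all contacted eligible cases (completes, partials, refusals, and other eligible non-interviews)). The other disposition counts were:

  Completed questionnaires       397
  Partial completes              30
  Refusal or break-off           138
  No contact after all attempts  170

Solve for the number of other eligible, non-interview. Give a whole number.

46

COOP1 = 397 / D = 0.650
D = 397 / 0.650 = 610.8
Other denominator terms total 565
other eligible, non-interview = 610.8 − 565 ≈ 46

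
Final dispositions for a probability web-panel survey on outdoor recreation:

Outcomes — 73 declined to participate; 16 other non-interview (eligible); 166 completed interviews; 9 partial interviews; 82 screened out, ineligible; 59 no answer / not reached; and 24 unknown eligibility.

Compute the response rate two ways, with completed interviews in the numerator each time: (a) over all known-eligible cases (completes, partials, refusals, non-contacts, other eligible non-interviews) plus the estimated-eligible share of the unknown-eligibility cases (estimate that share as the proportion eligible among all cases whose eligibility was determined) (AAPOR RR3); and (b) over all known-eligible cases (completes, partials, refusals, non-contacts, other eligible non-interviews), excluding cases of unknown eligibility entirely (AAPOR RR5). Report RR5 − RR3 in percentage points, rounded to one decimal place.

Numerator = 166
Determined eligible = 166 + 9 + 73 + 59 + 16 = 323
e = 323 / (323 + 82) = 323 / 405 = 0.7975
Estimated eligible among unknowns = 0.7975 × 24 = 19.14
Denom = 323 + 19.14 = 342.14
RR3 = 166 / 342.14 = 0.4852
Denom = 166 + 9 + 73 + 59 + 16 = 323
RR5 = 166 / 323 = 0.5139
Difference = 51.39 − 48.52 = 2.87 percentage points

2.9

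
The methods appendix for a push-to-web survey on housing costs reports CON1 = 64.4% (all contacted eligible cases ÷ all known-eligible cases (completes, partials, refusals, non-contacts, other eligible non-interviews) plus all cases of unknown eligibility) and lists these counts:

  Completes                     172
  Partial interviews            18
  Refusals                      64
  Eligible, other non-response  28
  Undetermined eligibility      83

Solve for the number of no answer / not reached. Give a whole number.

Num → 172 + 18 + 64 + 28 = 282
CON1 = 282 / D = 0.644
D = 282 / 0.644 = 437.9
Other denominator terms total 365
no answer / not reached = 437.9 − 365 ≈ 73

73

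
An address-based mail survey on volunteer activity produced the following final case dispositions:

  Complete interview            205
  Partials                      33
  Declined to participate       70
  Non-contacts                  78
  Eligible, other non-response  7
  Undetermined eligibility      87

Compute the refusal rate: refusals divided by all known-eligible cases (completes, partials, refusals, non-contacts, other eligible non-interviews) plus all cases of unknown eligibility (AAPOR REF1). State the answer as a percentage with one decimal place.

Num → 70
Base → 205 + 33 + 70 + 78 + 7 + 87 = 480
REF1 = 70 / 480 = 0.1458

14.6%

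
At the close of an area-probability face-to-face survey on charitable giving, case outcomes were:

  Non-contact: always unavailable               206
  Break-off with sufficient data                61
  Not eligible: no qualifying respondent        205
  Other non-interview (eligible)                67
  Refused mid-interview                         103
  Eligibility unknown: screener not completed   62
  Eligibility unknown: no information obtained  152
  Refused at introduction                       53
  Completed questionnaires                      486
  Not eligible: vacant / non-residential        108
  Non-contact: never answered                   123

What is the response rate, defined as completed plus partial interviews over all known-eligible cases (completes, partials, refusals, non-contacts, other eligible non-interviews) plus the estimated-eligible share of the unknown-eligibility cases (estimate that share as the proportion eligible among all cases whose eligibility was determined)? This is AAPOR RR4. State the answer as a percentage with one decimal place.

43.2%

Declined to participate = 53 + 103 = 156
No answer / not reached = 123 + 206 = 329
Unknown if eligible = 62 + 152 = 214
Ineligible = 205 + 108 = 313
Numerator = 486 + 61 = 547
Known eligible = 486 + 61 + 156 + 329 + 67 = 1099
e = 1099 / (1099 + 313) = 1099 / 1412 = 0.7783
Estimated eligible among unknowns = 0.7783 × 214 = 166.56
Base = 1099 + 166.56 = 1265.56
RR4 = 547 / 1265.56 = 0.4322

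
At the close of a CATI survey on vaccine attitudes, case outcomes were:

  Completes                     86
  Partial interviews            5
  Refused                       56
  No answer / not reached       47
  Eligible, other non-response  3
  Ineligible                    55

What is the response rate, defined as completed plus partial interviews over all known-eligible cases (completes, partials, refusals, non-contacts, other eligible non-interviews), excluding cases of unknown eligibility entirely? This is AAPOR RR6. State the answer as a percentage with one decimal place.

46.2%

Numerator → 86 + 5 = 91
Denom → 86 + 5 + 56 + 47 + 3 = 197
RR6 = 91 / 197 = 0.4619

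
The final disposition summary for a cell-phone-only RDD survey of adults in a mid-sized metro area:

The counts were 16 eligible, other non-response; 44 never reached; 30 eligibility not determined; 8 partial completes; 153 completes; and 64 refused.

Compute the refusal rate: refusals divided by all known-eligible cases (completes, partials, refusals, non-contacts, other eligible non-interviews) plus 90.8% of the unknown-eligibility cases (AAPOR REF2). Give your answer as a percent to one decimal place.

Numerator → 64
Known eligible → 153 + 8 + 64 + 44 + 16 = 285
e × U → 0.9080 × 30 = 27.24
Denom → 285 + 27.24 = 312.24
REF2 = 64 / 312.24 = 0.2050

20.5%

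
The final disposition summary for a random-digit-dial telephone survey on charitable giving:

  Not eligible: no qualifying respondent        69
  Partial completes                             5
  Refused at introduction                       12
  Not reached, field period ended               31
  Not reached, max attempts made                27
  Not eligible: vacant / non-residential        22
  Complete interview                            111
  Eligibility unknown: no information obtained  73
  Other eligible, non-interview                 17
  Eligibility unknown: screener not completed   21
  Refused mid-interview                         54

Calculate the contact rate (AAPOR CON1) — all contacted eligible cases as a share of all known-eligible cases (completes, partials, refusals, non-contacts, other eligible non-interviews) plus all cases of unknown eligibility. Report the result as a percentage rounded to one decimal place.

Refusal or break-off = 12 + 54 = 66
No answer / not reached = 31 + 27 = 58
Undetermined eligibility = 21 + 73 = 94
Screened out, ineligible = 69 + 22 = 91
Num = 111 + 5 + 66 + 17 = 199
Denom = 111 + 5 + 66 + 58 + 17 + 94 = 351
CON1 = 199 / 351 = 0.5670

56.7%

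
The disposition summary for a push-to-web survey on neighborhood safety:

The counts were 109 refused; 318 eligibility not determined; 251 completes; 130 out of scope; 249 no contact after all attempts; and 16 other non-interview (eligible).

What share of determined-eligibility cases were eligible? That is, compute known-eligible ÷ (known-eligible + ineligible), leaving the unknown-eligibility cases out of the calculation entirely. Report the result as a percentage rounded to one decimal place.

Eligible (known) → 251 + 109 + 249 + 16 = 625
e = 625 / (625 + 130) = 625 / 755 = 0.8278

82.8%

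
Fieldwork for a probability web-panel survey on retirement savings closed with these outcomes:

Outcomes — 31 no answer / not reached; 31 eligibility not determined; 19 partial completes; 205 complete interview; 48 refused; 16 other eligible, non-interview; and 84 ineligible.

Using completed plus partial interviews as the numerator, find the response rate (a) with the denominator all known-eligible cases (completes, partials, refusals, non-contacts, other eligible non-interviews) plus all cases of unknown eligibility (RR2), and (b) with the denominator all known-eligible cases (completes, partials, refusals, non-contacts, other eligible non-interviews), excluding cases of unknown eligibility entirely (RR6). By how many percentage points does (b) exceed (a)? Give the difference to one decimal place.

Numerator → 205 + 19 = 224
Denom → 205 + 19 + 48 + 31 + 16 + 31 = 350
RR2 = 224 / 350 = 0.6400
Denom → 205 + 19 + 48 + 31 + 16 = 319
RR6 = 224 / 319 = 0.7022
Difference = 70.22 − 64.00 = 6.22 percentage points

6.2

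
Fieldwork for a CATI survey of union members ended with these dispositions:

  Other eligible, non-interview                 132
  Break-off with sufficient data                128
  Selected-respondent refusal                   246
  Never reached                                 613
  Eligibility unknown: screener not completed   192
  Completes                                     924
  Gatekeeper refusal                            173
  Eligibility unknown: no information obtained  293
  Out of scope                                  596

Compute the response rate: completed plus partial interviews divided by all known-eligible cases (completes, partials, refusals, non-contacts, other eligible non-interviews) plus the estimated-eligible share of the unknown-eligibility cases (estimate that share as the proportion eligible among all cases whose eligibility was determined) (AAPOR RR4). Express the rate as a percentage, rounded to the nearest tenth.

40.5%

Refused = 173 + 246 = 419
Eligibility not determined = 192 + 293 = 485
Top = 924 + 128 = 1052
Determined eligible = 924 + 128 + 419 + 613 + 132 = 2216
e = 2216 / (2216 + 596) = 2216 / 2812 = 0.7881
e × U = 0.7881 × 485 = 382.23
Base = 2216 + 382.23 = 2598.23
RR4 = 1052 / 2598.23 = 0.4049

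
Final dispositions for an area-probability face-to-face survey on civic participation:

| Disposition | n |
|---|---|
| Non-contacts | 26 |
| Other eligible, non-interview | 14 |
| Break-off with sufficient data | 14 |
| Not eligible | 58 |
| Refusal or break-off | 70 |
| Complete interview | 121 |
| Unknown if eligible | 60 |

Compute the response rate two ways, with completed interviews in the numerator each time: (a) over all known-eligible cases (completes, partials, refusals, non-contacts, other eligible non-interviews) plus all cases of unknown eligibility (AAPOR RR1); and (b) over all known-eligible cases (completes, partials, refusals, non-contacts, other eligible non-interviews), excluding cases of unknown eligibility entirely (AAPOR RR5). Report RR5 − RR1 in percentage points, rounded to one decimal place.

Num: 121
Denom: 121 + 14 + 70 + 26 + 14 + 60 = 305
RR1 = 121 / 305 = 0.3967
Denom: 121 + 14 + 70 + 26 + 14 = 245
RR5 = 121 / 245 = 0.4939
Difference = 49.39 − 39.67 = 9.72 percentage points

9.7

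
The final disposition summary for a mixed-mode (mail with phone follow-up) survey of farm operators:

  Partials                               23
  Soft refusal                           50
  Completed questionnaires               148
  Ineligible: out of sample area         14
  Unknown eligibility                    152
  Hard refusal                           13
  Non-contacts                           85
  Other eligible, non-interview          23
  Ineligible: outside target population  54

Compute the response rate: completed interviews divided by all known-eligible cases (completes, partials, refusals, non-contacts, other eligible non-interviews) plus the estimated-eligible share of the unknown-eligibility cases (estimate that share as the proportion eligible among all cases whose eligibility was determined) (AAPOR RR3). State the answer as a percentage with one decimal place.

31.6%

Declined to participate = 13 + 50 = 63
Screened out, ineligible = 54 + 14 = 68
Num: 148
Eligible (known): 148 + 23 + 63 + 85 + 23 = 342
e = 342 / (342 + 68) = 342 / 410 = 0.8341
Eligible share of unknowns: 0.8341 × 152 = 126.78
Denom: 342 + 126.78 = 468.78
RR3 = 148 / 468.78 = 0.3157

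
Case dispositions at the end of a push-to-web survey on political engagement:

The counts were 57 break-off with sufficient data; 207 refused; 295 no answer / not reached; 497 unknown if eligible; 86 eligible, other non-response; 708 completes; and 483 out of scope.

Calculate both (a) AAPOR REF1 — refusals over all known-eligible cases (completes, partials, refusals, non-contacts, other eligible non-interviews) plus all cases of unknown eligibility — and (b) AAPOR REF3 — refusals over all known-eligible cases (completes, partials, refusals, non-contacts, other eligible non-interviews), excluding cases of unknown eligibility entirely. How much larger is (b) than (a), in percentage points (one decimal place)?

4.1

Num: 207
Denominator: 708 + 57 + 207 + 295 + 86 + 497 = 1850
REF1 = 207 / 1850 = 0.1119
Denominator: 708 + 57 + 207 + 295 + 86 = 1353
REF3 = 207 / 1353 = 0.1530
Difference = 15.30 − 11.19 = 4.11 percentage points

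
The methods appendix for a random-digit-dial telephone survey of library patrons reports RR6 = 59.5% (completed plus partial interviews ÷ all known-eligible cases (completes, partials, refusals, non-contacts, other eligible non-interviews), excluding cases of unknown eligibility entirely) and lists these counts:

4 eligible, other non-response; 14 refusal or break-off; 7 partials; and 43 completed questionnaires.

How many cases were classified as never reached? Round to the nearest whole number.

16

Top = 43 + 7 = 50
RR6 = 50 / D = 0.595
D = 50 / 0.595 = 84.0
Remaining denominator categories sum to 68
never reached = 84.0 − 68 ≈ 16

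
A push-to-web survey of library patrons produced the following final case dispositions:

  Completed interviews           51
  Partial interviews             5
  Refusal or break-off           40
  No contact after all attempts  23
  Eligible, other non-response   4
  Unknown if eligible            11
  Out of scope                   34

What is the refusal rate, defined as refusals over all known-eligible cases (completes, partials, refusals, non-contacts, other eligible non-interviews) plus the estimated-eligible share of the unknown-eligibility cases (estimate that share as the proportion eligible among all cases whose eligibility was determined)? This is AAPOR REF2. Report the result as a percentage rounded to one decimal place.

Numerator: 40
Determined eligible: 51 + 5 + 40 + 23 + 4 = 123
e = 123 / (123 + 34) = 123 / 157 = 0.7834
Eligible share of unknowns: 0.7834 × 11 = 8.62
Denom: 123 + 8.62 = 131.62
REF2 = 40 / 131.62 = 0.3039

30.4%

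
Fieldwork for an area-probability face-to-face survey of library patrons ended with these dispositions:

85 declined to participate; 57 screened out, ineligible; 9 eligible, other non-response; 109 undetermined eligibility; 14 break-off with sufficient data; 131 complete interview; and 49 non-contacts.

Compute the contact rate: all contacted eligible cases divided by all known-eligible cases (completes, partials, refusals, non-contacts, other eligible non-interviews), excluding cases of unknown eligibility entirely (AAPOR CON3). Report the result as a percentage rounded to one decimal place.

83.0%

Num = 131 + 14 + 85 + 9 = 239
Denom = 131 + 14 + 85 + 49 + 9 = 288
CON3 = 239 / 288 = 0.8299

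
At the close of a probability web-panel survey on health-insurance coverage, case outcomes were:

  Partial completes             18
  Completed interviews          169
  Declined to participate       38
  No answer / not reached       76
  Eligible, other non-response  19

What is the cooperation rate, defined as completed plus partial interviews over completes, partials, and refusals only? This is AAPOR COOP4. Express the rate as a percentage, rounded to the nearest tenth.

Numerator → 169 + 18 = 187
Base → 169 + 18 + 38 = 225
COOP4 = 187 / 225 = 0.8311

83.1%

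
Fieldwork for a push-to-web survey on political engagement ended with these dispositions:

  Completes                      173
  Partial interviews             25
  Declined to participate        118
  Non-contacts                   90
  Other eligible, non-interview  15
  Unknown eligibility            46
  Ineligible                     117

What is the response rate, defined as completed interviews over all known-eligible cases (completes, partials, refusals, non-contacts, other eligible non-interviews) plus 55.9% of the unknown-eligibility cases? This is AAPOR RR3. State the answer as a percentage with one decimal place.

38.7%

Numerator = 173
Determined eligible = 173 + 25 + 118 + 90 + 15 = 421
Estimated eligible among unknowns = 0.5590 × 46 = 25.71
Denominator = 421 + 25.71 = 446.71
RR3 = 173 / 446.71 = 0.3873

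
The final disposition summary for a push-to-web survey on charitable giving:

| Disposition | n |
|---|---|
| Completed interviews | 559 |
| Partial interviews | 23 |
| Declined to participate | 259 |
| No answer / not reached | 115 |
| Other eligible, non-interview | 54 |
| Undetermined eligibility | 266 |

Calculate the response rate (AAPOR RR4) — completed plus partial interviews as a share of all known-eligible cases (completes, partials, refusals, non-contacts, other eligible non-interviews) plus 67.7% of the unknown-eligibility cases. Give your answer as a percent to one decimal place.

Top: 559 + 23 = 582
Eligible (known): 559 + 23 + 259 + 115 + 54 = 1010
Eligible share of unknowns: 0.6770 × 266 = 180.08
Base: 1010 + 180.08 = 1190.08
RR4 = 582 / 1190.08 = 0.4890

48.9%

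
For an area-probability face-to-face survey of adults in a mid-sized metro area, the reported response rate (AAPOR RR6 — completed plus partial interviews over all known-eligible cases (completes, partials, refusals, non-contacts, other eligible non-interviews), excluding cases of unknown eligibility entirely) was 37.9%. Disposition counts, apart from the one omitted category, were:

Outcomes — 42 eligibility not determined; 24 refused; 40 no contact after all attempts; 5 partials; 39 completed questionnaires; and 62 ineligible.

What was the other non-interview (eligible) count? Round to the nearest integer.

8

Numerator = 39 + 5 = 44
RR6 = 44 / D = 0.379
D = 44 / 0.379 = 116.1
Other denominator terms total 108
other non-interview (eligible) = 116.1 − 108 ≈ 8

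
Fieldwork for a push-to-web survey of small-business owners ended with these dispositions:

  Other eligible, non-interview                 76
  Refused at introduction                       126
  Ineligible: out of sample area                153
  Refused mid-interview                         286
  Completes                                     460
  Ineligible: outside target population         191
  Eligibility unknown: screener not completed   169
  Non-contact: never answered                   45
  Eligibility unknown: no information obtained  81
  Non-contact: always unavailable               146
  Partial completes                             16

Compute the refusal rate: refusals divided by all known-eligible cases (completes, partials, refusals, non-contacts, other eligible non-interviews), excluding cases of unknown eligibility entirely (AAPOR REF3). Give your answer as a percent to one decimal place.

35.7%

Refusals = 126 + 286 = 412
Non-contacts = 45 + 146 = 191
Unknown eligibility = 169 + 81 = 250
Screened out, ineligible = 191 + 153 = 344
Top → 412
Denom → 460 + 16 + 412 + 191 + 76 = 1155
REF3 = 412 / 1155 = 0.3567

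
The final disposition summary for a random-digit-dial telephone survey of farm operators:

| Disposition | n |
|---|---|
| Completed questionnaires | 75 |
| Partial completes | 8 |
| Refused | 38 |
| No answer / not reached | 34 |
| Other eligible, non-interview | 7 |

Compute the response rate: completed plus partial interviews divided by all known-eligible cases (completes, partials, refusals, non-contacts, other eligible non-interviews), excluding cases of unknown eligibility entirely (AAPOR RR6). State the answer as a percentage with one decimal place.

Num: 75 + 8 = 83
Base: 75 + 8 + 38 + 34 + 7 = 162
RR6 = 83 / 162 = 0.5123

51.2%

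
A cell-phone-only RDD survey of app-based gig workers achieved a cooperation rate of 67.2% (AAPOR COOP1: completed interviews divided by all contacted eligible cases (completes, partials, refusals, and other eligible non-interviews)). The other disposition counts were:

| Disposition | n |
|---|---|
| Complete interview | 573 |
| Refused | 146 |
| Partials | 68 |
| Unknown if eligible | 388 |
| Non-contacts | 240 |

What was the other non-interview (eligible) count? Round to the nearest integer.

COOP1 = 573 / D = 0.672
D = 573 / 0.672 = 852.7
Remaining denominator categories sum to 787
other non-interview (eligible) = 852.7 − 787 ≈ 66

66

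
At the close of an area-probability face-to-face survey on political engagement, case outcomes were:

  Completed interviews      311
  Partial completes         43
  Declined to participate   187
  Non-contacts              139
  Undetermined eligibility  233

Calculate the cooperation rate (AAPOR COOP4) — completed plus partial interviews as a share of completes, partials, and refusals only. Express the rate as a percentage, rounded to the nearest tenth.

Num: 311 + 43 = 354
Base: 311 + 43 + 187 = 541
COOP4 = 354 / 541 = 0.6543

65.4%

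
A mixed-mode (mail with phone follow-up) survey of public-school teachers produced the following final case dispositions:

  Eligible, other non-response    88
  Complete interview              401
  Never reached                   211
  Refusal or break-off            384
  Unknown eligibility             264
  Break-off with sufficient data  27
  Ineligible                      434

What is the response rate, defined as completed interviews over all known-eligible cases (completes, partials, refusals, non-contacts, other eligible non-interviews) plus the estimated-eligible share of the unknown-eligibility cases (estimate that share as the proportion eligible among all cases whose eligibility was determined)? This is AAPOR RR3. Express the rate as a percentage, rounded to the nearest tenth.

30.8%

Numerator → 401
Eligible (known) → 401 + 27 + 384 + 211 + 88 = 1111
e = 1111 / (1111 + 434) = 1111 / 1545 = 0.7191
Eligible share of unknowns → 0.7191 × 264 = 189.84
Denominator → 1111 + 189.84 = 1300.84
RR3 = 401 / 1300.84 = 0.3083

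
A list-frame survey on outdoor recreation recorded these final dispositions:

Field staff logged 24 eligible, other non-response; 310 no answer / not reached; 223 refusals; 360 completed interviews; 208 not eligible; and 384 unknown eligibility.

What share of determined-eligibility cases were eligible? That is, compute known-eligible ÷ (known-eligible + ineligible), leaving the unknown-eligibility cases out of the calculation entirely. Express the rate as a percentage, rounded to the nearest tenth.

81.5%

Eligible (known) = 360 + 223 + 310 + 24 = 917
e = 917 / (917 + 208) = 917 / 1125 = 0.8151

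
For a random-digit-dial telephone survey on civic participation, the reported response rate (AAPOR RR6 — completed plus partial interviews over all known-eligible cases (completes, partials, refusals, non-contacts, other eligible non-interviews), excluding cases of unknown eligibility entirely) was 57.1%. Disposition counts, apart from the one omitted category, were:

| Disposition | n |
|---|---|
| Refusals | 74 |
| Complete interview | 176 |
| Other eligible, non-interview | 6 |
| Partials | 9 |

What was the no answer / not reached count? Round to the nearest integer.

59

Top = 176 + 9 = 185
RR6 = 185 / D = 0.571
D = 185 / 0.571 = 324.0
Remaining denominator categories sum to 265
no answer / not reached = 324.0 − 265 ≈ 59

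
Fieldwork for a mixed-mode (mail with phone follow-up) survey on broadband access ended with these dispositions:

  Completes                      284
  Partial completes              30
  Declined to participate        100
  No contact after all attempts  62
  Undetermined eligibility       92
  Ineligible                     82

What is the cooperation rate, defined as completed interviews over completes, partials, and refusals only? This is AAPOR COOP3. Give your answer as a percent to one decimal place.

68.6%

Num = 284
Denominator = 284 + 30 + 100 = 414
COOP3 = 284 / 414 = 0.6860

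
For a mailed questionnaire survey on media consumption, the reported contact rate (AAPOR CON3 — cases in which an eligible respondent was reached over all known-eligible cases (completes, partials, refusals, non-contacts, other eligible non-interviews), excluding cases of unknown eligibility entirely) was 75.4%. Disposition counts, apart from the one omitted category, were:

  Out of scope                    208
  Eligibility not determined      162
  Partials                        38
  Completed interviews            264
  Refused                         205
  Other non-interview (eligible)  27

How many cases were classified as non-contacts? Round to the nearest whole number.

174

Num → 264 + 38 + 205 + 27 = 534
CON3 = 534 / D = 0.754
D = 534 / 0.754 = 708.2
Rest of base = 534
non-contacts = 708.2 − 534 ≈ 174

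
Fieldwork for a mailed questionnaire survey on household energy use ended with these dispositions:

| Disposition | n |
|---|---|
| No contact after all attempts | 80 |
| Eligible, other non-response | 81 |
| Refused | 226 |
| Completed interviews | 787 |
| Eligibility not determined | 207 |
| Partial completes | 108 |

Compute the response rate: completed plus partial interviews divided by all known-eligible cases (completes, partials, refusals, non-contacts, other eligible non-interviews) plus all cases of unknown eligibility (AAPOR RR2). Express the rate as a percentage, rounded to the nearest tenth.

60.1%

Top: 787 + 108 = 895
Base: 787 + 108 + 226 + 80 + 81 + 207 = 1489
RR2 = 895 / 1489 = 0.6011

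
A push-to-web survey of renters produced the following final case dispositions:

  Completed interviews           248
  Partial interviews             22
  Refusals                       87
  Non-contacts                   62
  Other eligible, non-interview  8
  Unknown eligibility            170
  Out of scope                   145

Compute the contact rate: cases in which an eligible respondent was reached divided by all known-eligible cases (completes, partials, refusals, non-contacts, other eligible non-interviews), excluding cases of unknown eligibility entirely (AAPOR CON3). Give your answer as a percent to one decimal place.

Num → 248 + 22 + 87 + 8 = 365
Denom → 248 + 22 + 87 + 62 + 8 = 427
CON3 = 365 / 427 = 0.8548

85.5%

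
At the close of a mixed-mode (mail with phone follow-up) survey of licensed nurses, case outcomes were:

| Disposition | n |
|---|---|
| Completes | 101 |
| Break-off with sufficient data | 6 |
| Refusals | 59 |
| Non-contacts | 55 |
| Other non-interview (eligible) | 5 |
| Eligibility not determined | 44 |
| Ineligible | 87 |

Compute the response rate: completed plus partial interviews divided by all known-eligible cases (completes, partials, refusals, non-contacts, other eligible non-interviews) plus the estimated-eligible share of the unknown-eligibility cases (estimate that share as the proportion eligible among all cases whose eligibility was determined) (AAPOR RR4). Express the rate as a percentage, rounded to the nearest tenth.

41.5%

Top = 101 + 6 = 107
Known eligible = 101 + 6 + 59 + 55 + 5 = 226
e = 226 / (226 + 87) = 226 / 313 = 0.7220
e × U = 0.7220 × 44 = 31.77
Denom = 226 + 31.77 = 257.77
RR4 = 107 / 257.77 = 0.4151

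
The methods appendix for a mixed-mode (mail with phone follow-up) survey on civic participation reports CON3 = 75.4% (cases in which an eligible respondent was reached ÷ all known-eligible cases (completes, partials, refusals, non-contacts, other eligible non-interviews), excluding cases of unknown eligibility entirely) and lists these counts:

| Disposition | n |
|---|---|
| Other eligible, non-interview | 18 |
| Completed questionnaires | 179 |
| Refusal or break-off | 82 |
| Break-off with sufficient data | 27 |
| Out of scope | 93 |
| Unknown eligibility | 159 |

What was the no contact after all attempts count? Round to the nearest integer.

Top: 179 + 27 + 82 + 18 = 306
CON3 = 306 / D = 0.754
D = 306 / 0.754 = 405.8
Other denominator terms total 306
no contact after all attempts = 405.8 − 306 ≈ 100

100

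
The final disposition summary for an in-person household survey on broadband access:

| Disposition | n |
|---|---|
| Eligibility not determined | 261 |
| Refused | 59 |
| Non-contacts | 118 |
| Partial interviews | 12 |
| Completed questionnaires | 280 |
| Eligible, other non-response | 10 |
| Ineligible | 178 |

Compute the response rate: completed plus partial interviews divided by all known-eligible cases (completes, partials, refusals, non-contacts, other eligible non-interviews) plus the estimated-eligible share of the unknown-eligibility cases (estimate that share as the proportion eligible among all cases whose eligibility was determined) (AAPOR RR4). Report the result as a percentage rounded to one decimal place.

43.6%

Top: 280 + 12 = 292
Eligible (known): 280 + 12 + 59 + 118 + 10 = 479
e = 479 / (479 + 178) = 479 / 657 = 0.7291
Estimated eligible among unknowns: 0.7291 × 261 = 190.30
Base: 479 + 190.30 = 669.30
RR4 = 292 / 669.30 = 0.4363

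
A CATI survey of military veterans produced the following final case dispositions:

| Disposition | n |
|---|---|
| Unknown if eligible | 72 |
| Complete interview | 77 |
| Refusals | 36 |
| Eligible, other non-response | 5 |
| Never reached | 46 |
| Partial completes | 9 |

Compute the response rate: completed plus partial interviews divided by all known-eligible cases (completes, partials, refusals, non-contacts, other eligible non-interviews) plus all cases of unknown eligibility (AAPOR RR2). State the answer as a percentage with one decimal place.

35.1%

Num: 77 + 9 = 86
Base: 77 + 9 + 36 + 46 + 5 + 72 = 245
RR2 = 86 / 245 = 0.3510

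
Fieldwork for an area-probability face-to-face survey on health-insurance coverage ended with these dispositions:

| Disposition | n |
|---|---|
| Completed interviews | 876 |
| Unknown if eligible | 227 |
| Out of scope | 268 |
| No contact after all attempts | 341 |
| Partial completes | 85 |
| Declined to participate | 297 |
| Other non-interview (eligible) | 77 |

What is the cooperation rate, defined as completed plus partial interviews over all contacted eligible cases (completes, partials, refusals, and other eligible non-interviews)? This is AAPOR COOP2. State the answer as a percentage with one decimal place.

Num: 876 + 85 = 961
Denom: 876 + 85 + 297 + 77 = 1335
COOP2 = 961 / 1335 = 0.7199

72.0%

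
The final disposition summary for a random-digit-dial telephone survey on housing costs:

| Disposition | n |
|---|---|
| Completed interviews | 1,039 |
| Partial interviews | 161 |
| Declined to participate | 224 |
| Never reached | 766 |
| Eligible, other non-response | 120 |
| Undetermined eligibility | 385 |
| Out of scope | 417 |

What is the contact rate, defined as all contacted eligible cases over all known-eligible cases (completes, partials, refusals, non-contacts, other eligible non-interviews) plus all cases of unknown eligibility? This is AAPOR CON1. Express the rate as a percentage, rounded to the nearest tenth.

Num: 1039 + 161 + 224 + 120 = 1544
Denominator: 1039 + 161 + 224 + 766 + 120 + 385 = 2695
CON1 = 1544 / 2695 = 0.5729

57.3%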